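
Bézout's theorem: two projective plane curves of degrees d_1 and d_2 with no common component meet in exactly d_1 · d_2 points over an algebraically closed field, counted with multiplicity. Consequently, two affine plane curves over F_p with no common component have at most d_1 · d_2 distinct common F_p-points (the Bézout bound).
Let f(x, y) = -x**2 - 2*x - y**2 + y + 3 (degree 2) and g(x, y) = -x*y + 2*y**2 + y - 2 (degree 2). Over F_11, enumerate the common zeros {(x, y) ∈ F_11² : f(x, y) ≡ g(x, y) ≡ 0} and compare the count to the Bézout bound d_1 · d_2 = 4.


Common zeros: {(1, 1)}; count = 1; Bézout bound = 4.

deg(f) = 2, deg(g) = 2, so Bézout bound = 4.
Scan x ∈ F_11. For each x, list the y ∈ F_11 with f(x, y) ≡ 0 and those with g(x, y) ≡ 0 (mod 11); the common zeros in that column are the intersection.
  x = 0: f ≡ 0 at y ∈ ∅; g ≡ 0 at y ∈ ∅; common: ∅.
  x = 1: f ≡ 0 at y ∈ {0, 1}; g ≡ 0 at y ∈ {1, 10}; common: {1}.
  x = 2: f ≡ 0 at y ∈ {3, 9}; g ≡ 0 at y ∈ ∅; common: ∅.
  x = 3: f ≡ 0 at y ∈ ∅; g ≡ 0 at y ∈ {4, 8}; common: ∅.
  x = 4: f ≡ 0 at y ∈ {4, 8}; g ≡ 0 at y ∈ {2, 5}; common: ∅.
  x = 5: f ≡ 0 at y ∈ {4, 8}; g ≡ 0 at y ∈ ∅; common: ∅.
  x = 6: f ≡ 0 at y ∈ ∅; g ≡ 0 at y ∈ ∅; common: ∅.
  x = 7: f ≡ 0 at y ∈ {3, 9}; g ≡ 0 at y ∈ ∅; common: ∅.
  x = 8: f ≡ 0 at y ∈ {0, 1}; g ≡ 0 at y ∈ ∅; common: ∅.
  x = 9: f ≡ 0 at y ∈ ∅; g ≡ 0 at y ∈ {6, 9}; common: ∅.
  x = 10: f ≡ 0 at y ∈ ∅; g ≡ 0 at y ∈ {3, 7}; common: ∅.
Collecting: common zeros = {(1, 1)}, so the count is 1.
Comparison with the Bézout bound: 1 ≤ 4 = deg(f)·deg(g), as expected for curves with no common component (the affine F_11-count falls short of the bound because intersections may lie at infinity, over extension fields, or carry multiplicity).


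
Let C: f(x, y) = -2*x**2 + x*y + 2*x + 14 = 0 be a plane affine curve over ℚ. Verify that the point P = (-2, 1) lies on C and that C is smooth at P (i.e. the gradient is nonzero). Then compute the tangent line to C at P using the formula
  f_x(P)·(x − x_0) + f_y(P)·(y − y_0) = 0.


Tangent line at P: 11*x - 2*y + 24 = 0.

Step 1: f(-2, 1) = 0, so P lies on C.
Step 2: partial derivatives
  f_x(x, y) = -4*x + y + 2, f_y(x, y) = x.
  f_x(P) = 11, f_y(P) = -2 (gradient nonzero, so P is smooth).
Step 3: tangent line at P: 11·(x − -2) + -2·(y − 1) = 0.
Expanding: 11*x - 2*y + 24 = 0.


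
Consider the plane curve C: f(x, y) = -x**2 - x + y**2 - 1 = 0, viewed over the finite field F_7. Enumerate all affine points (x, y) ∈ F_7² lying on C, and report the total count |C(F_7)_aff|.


Affine F_7-points: {(0, 1), (0, 6), (2, 0), (4, 0), (6, 1), (6, 6)}; count = 6.

For each of the 49 pairs (x, y) ∈ F_7², evaluate f(x, y) mod 7. Record the zeros.
  x = 0: [0↦6, 1↦0, 2↦3, 3↦1, 4↦1, 5↦3, 6↦0]  zeros at y ∈ {1, 6}
  x = 1: [0↦4, 1↦5, 2↦1, 3↦6, 4↦6, 5↦1, 6↦5]  zeros at y ∈ ∅
  x = 2: [0↦0, 1↦1, 2↦4, 3↦2, 4↦2, 5↦4, 6↦1]  zeros at y ∈ {0}
  x = 3: [0↦1, 1↦2, 2↦5, 3↦3, 4↦3, 5↦5, 6↦2]  zeros at y ∈ ∅
  x = 4: [0↦0, 1↦1, 2↦4, 3↦2, 4↦2, 5↦4, 6↦1]  zeros at y ∈ {0}
  x = 5: [0↦4, 1↦5, 2↦1, 3↦6, 4↦6, 5↦1, 6↦5]  zeros at y ∈ ∅
  x = 6: [0↦6, 1↦0, 2↦3, 3↦1, 4↦1, 5↦3, 6↦0]  zeros at y ∈ {1, 6}
Collecting zeros: affine points = {(0, 1), (0, 6), (2, 0), (4, 0), (6, 1), (6, 6)}.
Total count |C(F_7)_aff| = 6.


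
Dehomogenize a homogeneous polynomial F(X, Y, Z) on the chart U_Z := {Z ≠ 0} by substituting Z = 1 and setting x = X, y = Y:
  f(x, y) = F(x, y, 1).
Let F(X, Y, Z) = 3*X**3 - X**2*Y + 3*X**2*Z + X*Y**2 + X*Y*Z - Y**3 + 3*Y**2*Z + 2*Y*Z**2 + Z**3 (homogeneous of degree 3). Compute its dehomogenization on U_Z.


f(x, y) = 3*x**3 - x**2*y + 3*x**2 + x*y**2 + x*y - y**3 + 3*y**2 + 2*y + 1

On U_Z we set Z = 1. Each monomial c·X^i·Y^j·Z^k in F becomes c·x^i·y^j·1^k = c·x^i·y^j.
Substituting Z = 1: F(X, Y, 1) = 3*x**3 - x**2*y + 3*x**2 + x*y**2 + x*y - y**3 + 3*y**2 + 2*y + 1.
Note: deg(f) ≤ deg(F) = 3; strict inequality happens when F is divisible by Z (lost terms).


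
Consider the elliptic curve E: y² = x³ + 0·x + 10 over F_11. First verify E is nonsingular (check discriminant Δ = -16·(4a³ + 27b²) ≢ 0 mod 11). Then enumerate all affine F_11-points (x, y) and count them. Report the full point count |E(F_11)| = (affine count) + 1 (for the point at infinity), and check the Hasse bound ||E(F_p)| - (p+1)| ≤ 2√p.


Affine points = {(1, 0), (3, 2), (3, 9), (5, 5), (5, 6), (7, 1), (7, 10), (8, 4), (8, 7), (10, 3), (10, 8)}; affine count = 11; |E(F_11)| = 12.

Discriminant check: Δ ∝ 4a³ + 27b² = 4·0³ + 27·10² = 4·0 + 27·100 ≡ 5 (mod 11). Nonzero ⇒ E is nonsingular.
For each x ∈ F_11, compute rhs = x³ + 0·x + 10 mod 11, then count y ∈ F_11 with y² ≡ rhs.
  x = 0: rhs = 10, matching y values: none (0 points).
  x = 1: rhs = 0, matching y values: 0 (1 points).
  x = 2: rhs = 7, matching y values: none (0 points).
  x = 3: rhs = 4, matching y values: 2, 9 (2 points).
  x = 4: rhs = 8, matching y values: none (0 points).
  x = 5: rhs = 3, matching y values: 5, 6 (2 points).
  x = 6: rhs = 6, matching y values: none (0 points).
  x = 7: rhs = 1, matching y values: 1, 10 (2 points).
  x = 8: rhs = 5, matching y values: 4, 7 (2 points).
  x = 9: rhs = 2, matching y values: none (0 points).
  x = 10: rhs = 9, matching y values: 3, 8 (2 points).
Total affine count: 11.
Full point count |E(F_11)| = 11 + 1 = 12.
Hasse bound: |12 − (11+1)| = |0| = 0 ≤ 2√11 ≈ 6.6332 ✓.


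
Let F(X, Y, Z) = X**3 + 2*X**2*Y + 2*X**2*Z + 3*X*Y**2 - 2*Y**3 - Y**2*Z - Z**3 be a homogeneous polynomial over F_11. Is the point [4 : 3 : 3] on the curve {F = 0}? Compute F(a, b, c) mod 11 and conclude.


F(4,3,3) ≡ 3 (mod 11); P is NOT on the curve.

Evaluate F(4, 3, 3) term-by-term (mod 11).
  X**3 ↦ 1·64·1·1 = 64
  2*X**2*Y ↦ 2·16·3·1 = 96
  2*X**2*Z ↦ 2·16·1·3 = 96
  3*X*Y**2 ↦ 3·4·9·1 = 108
  -2*Y**3 ↦ -2·1·27·1 = -54
  -Y**2*Z ↦ -1·1·9·3 = -27
  -Z**3 ↦ -1·1·1·27 = -27
Sum: F(4, 3, 3) = (64) + (96) + (96) + (108) + (-54) + (-27) + (-27) = 256.
Reducing mod 11: 256 ≡ 3 (mod 11).
Since F(a, b, c) ≡ 3 ≠ 0 (mod 11), P does NOT lie on the curve.


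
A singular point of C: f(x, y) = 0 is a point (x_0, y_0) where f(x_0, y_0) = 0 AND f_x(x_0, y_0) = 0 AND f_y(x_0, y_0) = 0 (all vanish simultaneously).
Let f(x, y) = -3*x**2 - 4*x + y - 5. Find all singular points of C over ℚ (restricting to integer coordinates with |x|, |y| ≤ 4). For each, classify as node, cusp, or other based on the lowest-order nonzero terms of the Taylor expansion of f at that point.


No singular points in the scanned grid; C is smooth there.

Compute partial derivatives:
  f_x = -6*x - 4.
  f_y = 1.
f_y = 1 is a nonzero constant, so f_y never vanishes: no point (x, y) can satisfy f = f_x = f_y = 0. In particular no (x, y) ∈ {−4, ..., 4}² is singular; the curve is smooth.


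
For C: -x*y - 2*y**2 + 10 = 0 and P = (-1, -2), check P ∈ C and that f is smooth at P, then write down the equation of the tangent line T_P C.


Tangent line at P: 2*x + 9*y + 20 = 0.

Step 1: f(-1, -2) = 0, so P lies on C.
Step 2: partial derivatives
  f_x(x, y) = -y, f_y(x, y) = -x - 4*y.
  f_x(P) = 2, f_y(P) = 9 (gradient nonzero, so P is smooth).
Step 3: tangent line at P: 2·(x − -1) + 9·(y − -2) = 0.
Expanding: 2*x + 9*y + 20 = 0.


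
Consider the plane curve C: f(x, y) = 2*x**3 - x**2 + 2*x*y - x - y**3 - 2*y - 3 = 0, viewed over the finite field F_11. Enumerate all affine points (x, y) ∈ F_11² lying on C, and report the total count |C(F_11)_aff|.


Affine F_11-points: {(0, 6), (0, 10), (1, 2), (2, 9), (3, 5), (4, 1), (5, 5), (5, 8), (5, 9), (6, 1), (6, 4), (6, 6), (7, 0), (7, 1), (7, 10), (8, 7), (9, 3), (9, 5), (10, 3), (10, 9), (10, 10)}; count = 21.

For each of the 121 pairs (x, y) ∈ F_11², evaluate f(x, y) mod 11. Record the zeros.
  x = 0: [0↦8, 1↦5, 2↦7, 3↦8, 4↦2, 5↦5, 6↦0, 7↦3, 8↦8, 9↦9, 10↦0]  zeros at y ∈ {6, 10}
  x = 1: [0↦8, 1↦7, 2↦0, 3↦3, 4↦10, 5↦4, 6↦1, 7↦6, 8↦2, 9↦5, 10↦9]  zeros at y ∈ {2}
  x = 2: [0↦7, 1↦8, 2↦3, 3↦8, 4↦6, 5↦2, 6↦1, 7↦8, 8↦6, 9↦0, 10↦6]  zeros at y ∈ {9}
  x = 3: [0↦6, 1↦9, 2↦6, 3↦2, 4↦2, 5↦0, 6↦1, 7↦10, 8↦10, 9↦6, 10↦3]  zeros at y ∈ {5}
  x = 4: [0↦6, 1↦0, 2↦10, 3↦8, 4↦10, 5↦10, 6↦2, 7↦2, 8↦4, 9↦2, 10↦1]  zeros at y ∈ {1}
  x = 5: [0↦8, 1↦4, 2↦5, 3↦5, 4↦9, 5↦0, 6↦5, 7↦7, 8↦0, 9↦0, 10↦1]  zeros at y ∈ {5, 8, 9}
  x = 6: [0↦2, 1↦0, 2↦3, 3↦5, 4↦0, 5↦4, 6↦0, 7↦4, 8↦10, 9↦1, 10↦4]  zeros at y ∈ {1, 4, 6}
  x = 7: [0↦0, 1↦0, 2↦5, 3↦9, 4↦6, 5↦1, 6↦10, 7↦5, 8↦2, 9↦6, 10↦0]  zeros at y ∈ {0, 1, 10}
  x = 8: [0↦3, 1↦5, 2↦1, 3↦7, 4↦6, 5↦3, 6↦3, 7↦0, 8↦10, 9↦5, 10↦1]  zeros at y ∈ {7}
  x = 9: [0↦1, 1↦5, 2↦3, 3↦0, 4↦1, 5↦0, 6↦2, 7↦1, 8↦2, 9↦10, 10↦8]  zeros at y ∈ {3, 5}
  x = 10: [0↦6, 1↦1, 2↦1, 3↦0, 4↦3, 5↦4, 6↦8, 7↦9, 8↦1, 9↦0, 10↦0]  zeros at y ∈ {3, 9, 10}
Collecting zeros: affine points = {(0, 6), (0, 10), (1, 2), (2, 9), (3, 5), (4, 1), (5, 5), (5, 8), (5, 9), (6, 1), (6, 4), (6, 6), (7, 0), (7, 1), (7, 10), (8, 7), (9, 3), (9, 5), (10, 3), (10, 9), (10, 10)}.
Total count |C(F_11)_aff| = 21.


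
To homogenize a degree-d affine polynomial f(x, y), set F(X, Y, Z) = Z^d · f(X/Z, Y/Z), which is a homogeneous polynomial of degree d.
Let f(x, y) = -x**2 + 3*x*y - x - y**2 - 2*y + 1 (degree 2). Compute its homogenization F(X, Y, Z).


F(X, Y, Z) = -X**2 + 3*X*Y - X*Z - Y**2 - 2*Y*Z + Z**2

deg(f) = 2.
Substitute x = X/Z, y = Y/Z into f, then multiply by Z^2.
  monomial -1·x^2·y^0 ↦ -1·X^2·Y^0·Z^0.
  monomial 3·x^1·y^1 ↦ 3·X^1·Y^1·Z^0.
  monomial -1·x^1·y^0 ↦ -1·X^1·Y^0·Z^1.
  monomial -1·x^0·y^2 ↦ -1·X^0·Y^2·Z^0.
  monomial -2·x^0·y^1 ↦ -2·X^0·Y^1·Z^1.
  monomial 1·x^0·y^0 ↦ 1·X^0·Y^0·Z^2.
Collecting: F(X, Y, Z) = -X**2 + 3*X*Y - X*Z - Y**2 - 2*Y*Z + Z**2.


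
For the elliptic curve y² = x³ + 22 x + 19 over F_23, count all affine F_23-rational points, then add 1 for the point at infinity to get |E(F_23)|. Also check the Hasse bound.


Affine points = {(2, 5), (2, 18), (5, 1), (5, 22), (9, 7), (9, 16), (13, 8), (13, 15), (14, 9), (14, 14), (17, 4), (17, 19), (20, 8), (20, 15), (21, 6), (21, 17)}; affine count = 16; |E(F_23)| = 17.

Discriminant check: Δ ∝ 4a³ + 27b² = 4·22³ + 27·19² = 4·10648 + 27·361 ≡ 14 (mod 23). Nonzero ⇒ E is nonsingular.
For each x ∈ F_23, compute rhs = x³ + 22·x + 19 mod 23, then count y ∈ F_23 with y² ≡ rhs.
  x = 0: rhs = 19, matching y values: none (0 points).
  x = 1: rhs = 19, matching y values: none (0 points).
  x = 2: rhs = 2, matching y values: 5, 18 (2 points).
  x = 3: rhs = 20, matching y values: none (0 points).
  x = 4: rhs = 10, matching y values: none (0 points).
  x = 5: rhs = 1, matching y values: 1, 22 (2 points).
  x = 6: rhs = 22, matching y values: none (0 points).
  x = 7: rhs = 10, matching y values: none (0 points).
  x = 8: rhs = 17, matching y values: none (0 points).
  x = 9: rhs = 3, matching y values: 7, 16 (2 points).
  x = 10: rhs = 20, matching y values: none (0 points).
  x = 11: rhs = 5, matching y values: none (0 points).
  x = 12: rhs = 10, matching y values: none (0 points).
  x = 13: rhs = 18, matching y values: 8, 15 (2 points).
  x = 14: rhs = 12, matching y values: 9, 14 (2 points).
  x = 15: rhs = 21, matching y values: none (0 points).
  x = 16: rhs = 5, matching y values: none (0 points).
  x = 17: rhs = 16, matching y values: 4, 19 (2 points).
  x = 18: rhs = 14, matching y values: none (0 points).
  x = 19: rhs = 5, matching y values: none (0 points).
  x = 20: rhs = 18, matching y values: 8, 15 (2 points).
  x = 21: rhs = 13, matching y values: 6, 17 (2 points).
  x = 22: rhs = 19, matching y values: none (0 points).
Total affine count: 16.
Full point count |E(F_23)| = 16 + 1 = 17.
Hasse bound: |17 − (23+1)| = |-7| = 7 ≤ 2√23 ≈ 9.5917 ✓.


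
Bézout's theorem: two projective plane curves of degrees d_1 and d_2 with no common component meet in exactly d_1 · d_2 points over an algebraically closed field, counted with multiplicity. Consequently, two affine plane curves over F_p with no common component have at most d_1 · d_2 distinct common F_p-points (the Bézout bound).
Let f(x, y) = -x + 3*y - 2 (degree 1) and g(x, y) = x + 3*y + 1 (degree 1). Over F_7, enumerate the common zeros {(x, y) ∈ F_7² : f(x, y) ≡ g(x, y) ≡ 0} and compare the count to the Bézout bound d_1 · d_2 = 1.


Common zeros: {(2, 6)}; count = 1; Bézout bound = 1.

deg(f) = 1, deg(g) = 1, so Bézout bound = 1.
Scan x ∈ F_7. For each x, list the y ∈ F_7 with f(x, y) ≡ 0 and those with g(x, y) ≡ 0 (mod 7); the common zeros in that column are the intersection.
  x = 0: f ≡ 0 at y ∈ {3}; g ≡ 0 at y ∈ {2}; common: ∅.
  x = 1: f ≡ 0 at y ∈ {1}; g ≡ 0 at y ∈ {4}; common: ∅.
  x = 2: f ≡ 0 at y ∈ {6}; g ≡ 0 at y ∈ {6}; common: {6}.
  x = 3: f ≡ 0 at y ∈ {4}; g ≡ 0 at y ∈ {1}; common: ∅.
  x = 4: f ≡ 0 at y ∈ {2}; g ≡ 0 at y ∈ {3}; common: ∅.
  x = 5: f ≡ 0 at y ∈ {0}; g ≡ 0 at y ∈ {5}; common: ∅.
  x = 6: f ≡ 0 at y ∈ {5}; g ≡ 0 at y ∈ {0}; common: ∅.
Collecting: common zeros = {(2, 6)}, so the count is 1.
Comparison with the Bézout bound: 1 ≤ 1 = deg(f)·deg(g), as expected for curves with no common component (the bound is attained).


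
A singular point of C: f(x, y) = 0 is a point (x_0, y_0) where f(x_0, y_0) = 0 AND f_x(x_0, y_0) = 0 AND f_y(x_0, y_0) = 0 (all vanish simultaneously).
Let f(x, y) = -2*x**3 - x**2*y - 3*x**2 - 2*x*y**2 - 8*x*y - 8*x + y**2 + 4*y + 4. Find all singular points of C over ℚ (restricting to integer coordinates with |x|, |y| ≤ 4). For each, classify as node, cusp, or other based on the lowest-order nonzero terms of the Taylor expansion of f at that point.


Singular points: {(0, -2)}; classification: node.

Compute partial derivatives:
  f_x = -6*x**2 - 2*x*y - 6*x - 2*y**2 - 8*y - 8.
  f_y = -x**2 - 4*x*y - 8*x + 2*y + 4.
Scan x_0 ∈ {−4, ..., 4}. For each x_0, f_y(x_0, y) is a polynomial in y; find its integer roots y ∈ {−4, ..., 4}, then test f_x and f at those candidates.
  x = -4: f_y(-4, y) = 18*y + 20; no integer root y with |y| ≤ 4.
  x = -3: f_y(-3, y) = 14*y + 19; no integer root y with |y| ≤ 4.
  x = -2: f_y(-2, y) = 10*y + 16; no integer root y with |y| ≤ 4.
  x = -1: f_y(-1, y) = 6*y + 11; no integer root y with |y| ≤ 4.
  x = 0: f_y(0, y) = 2*y + 4; vanishes at y ∈ {-2}. (0, -2): f_x = 0, f = 0 — SINGULAR.
  x = 1: f_y(1, y) = -2*y - 5; no integer root y with |y| ≤ 4.
  x = 2: f_y(2, y) = -6*y - 16; no integer root y with |y| ≤ 4.
  x = 3: f_y(3, y) = -10*y - 29; no integer root y with |y| ≤ 4.
  x = 4: f_y(4, y) = -14*y - 44; no integer root y with |y| ≤ 4.
Only singular point on the grid: (0, -2).
Classify: substitute x = 0 + u, y = -2 + v and expand: f = -2*u**3 - u**2*v - u**2 - 2*u*v**2 + v**2.
No constant or linear terms (consistent with a singular point). Quadratic part: -u**2 + v**2. Cubic part: -2*u**3 - u**2*v - 2*u*v**2.
The quadratic part v**2 - u**2 = (v − u)(v + u) splits into two distinct linear factors, so there are two distinct tangent lines y − -2 = ±(x − 0) — this is a node (ordinary double point).
Classification: node.


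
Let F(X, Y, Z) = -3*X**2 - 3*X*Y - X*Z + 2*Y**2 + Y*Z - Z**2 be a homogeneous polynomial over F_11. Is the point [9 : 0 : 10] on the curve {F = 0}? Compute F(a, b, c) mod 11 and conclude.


F(9,0,10) ≡ 7 (mod 11); P is NOT on the curve.

Evaluate F(9, 0, 10) term-by-term (mod 11).
  -3*X**2 ↦ -3·81·1·1 = -243
  -3*X*Y ↦ -3·9·0·1 = 0
  -X*Z ↦ -1·9·1·10 = -90
  2*Y**2 ↦ 2·1·0·1 = 0
  Y*Z ↦ 1·1·0·10 = 0
  -Z**2 ↦ -1·1·1·100 = -100
Sum: F(9, 0, 10) = (-243) + (0) + (-90) + (0) + (0) + (-100) = -433.
Reducing mod 11: -433 ≡ 7 (mod 11).
Since F(a, b, c) ≡ 7 ≠ 0 (mod 11), P does NOT lie on the curve.


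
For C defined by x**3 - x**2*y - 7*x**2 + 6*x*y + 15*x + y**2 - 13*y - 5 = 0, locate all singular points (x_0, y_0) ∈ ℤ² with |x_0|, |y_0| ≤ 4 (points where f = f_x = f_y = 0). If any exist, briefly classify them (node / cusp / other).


Singular points: {(3, 2)}; classification: cusp.

Compute partial derivatives:
  f_x = 3*x**2 - 2*x*y - 14*x + 6*y + 15.
  f_y = -x**2 + 6*x + 2*y - 13.
Scan x_0 ∈ {−4, ..., 4}. For each x_0, f_y(x_0, y) is a polynomial in y; find its integer roots y ∈ {−4, ..., 4}, then test f_x and f at those candidates.
  x = -4: f_y(-4, y) = 2*y - 53; no integer root y with |y| ≤ 4.
  x = -3: f_y(-3, y) = 2*y - 40; no integer root y with |y| ≤ 4.
  x = -2: f_y(-2, y) = 2*y - 29; no integer root y with |y| ≤ 4.
  x = -1: f_y(-1, y) = 2*y - 20; no integer root y with |y| ≤ 4.
  x = 0: f_y(0, y) = 2*y - 13; no integer root y with |y| ≤ 4.
  x = 1: f_y(1, y) = 2*y - 8; vanishes at y ∈ {4}. (1, 4): f_x = 20 ≠ 0.
  x = 2: f_y(2, y) = 2*y - 5; no integer root y with |y| ≤ 4.
  x = 3: f_y(3, y) = 2*y - 4; vanishes at y ∈ {2}. (3, 2): f_x = 0, f = 0 — SINGULAR.
  x = 4: f_y(4, y) = 2*y - 5; no integer root y with |y| ≤ 4.
Only singular point on the grid: (3, 2).
Classify: substitute x = 3 + u, y = 2 + v and expand: f = u**3 - u**2*v + v**2.
No constant or linear terms (consistent with a singular point). Quadratic part: v**2. Cubic part: u**3 - u**2*v.
The quadratic part v**2 is a perfect square, so there is a single (double) tangent line v = 0, i.e. y = 2. Restricting the cubic part to that line (v = 0) leaves u**3 ≠ 0, so f is not divisible by v and the branch is v² ≈ -u**3 to lowest order — this is a cusp.
Classification: cusp.


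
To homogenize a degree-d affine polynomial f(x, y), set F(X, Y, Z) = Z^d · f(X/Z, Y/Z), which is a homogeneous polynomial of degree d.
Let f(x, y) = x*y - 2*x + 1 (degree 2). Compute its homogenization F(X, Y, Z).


F(X, Y, Z) = X*Y - 2*X*Z + Z**2

deg(f) = 2.
Substitute x = X/Z, y = Y/Z into f, then multiply by Z^2.
  monomial 1·x^1·y^1 ↦ 1·X^1·Y^1·Z^0.
  monomial -2·x^1·y^0 ↦ -2·X^1·Y^0·Z^1.
  monomial 1·x^0·y^0 ↦ 1·X^0·Y^0·Z^2.
Collecting: F(X, Y, Z) = X*Y - 2*X*Z + Z**2.


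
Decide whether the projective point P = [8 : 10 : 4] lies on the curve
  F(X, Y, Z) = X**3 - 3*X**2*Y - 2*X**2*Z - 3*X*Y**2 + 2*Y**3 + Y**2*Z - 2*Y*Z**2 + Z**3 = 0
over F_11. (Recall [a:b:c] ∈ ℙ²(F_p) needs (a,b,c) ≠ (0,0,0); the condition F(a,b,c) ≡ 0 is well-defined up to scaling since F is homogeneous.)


F(8,10,4) ≡ 2 (mod 11); P is NOT on the curve.

Evaluate F(8, 10, 4) term-by-term (mod 11).
  X**3 ↦ 1·512·1·1 = 512
  -3*X**2*Y ↦ -3·64·10·1 = -1920
  -2*X**2*Z ↦ -2·64·1·4 = -512
  -3*X*Y**2 ↦ -3·8·100·1 = -2400
  2*Y**3 ↦ 2·1·1000·1 = 2000
  Y**2*Z ↦ 1·1·100·4 = 400
  -2*Y*Z**2 ↦ -2·1·10·16 = -320
  Z**3 ↦ 1·1·1·64 = 64
Sum: F(8, 10, 4) = (512) + (-1920) + (-512) + (-2400) + (2000) + (400) + (-320) + (64) = -2176.
Reducing mod 11: -2176 ≡ 2 (mod 11).
Since F(a, b, c) ≡ 2 ≠ 0 (mod 11), P does NOT lie on the curve.


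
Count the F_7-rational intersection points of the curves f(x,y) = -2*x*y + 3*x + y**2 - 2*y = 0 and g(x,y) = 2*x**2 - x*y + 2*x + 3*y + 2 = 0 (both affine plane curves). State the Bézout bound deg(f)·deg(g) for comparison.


Common zeros: ∅; count = 0; Bézout bound = 4.

deg(f) = 2, deg(g) = 2, so Bézout bound = 4.
Scan x ∈ F_7. For each x, list the y ∈ F_7 with f(x, y) ≡ 0 and those with g(x, y) ≡ 0 (mod 7); the common zeros in that column are the intersection.
  x = 0: f ≡ 0 at y ∈ {0, 2}; g ≡ 0 at y ∈ {4}; common: ∅.
  x = 1: f ≡ 0 at y ∈ {1, 3}; g ≡ 0 at y ∈ {4}; common: ∅.
  x = 2: f ≡ 0 at y ∈ ∅; g ≡ 0 at y ∈ {0}; common: ∅.
  x = 3: f ≡ 0 at y ∈ {4}; g ≡ 0 at y ∈ ∅; common: ∅.
  x = 4: f ≡ 0 at y ∈ ∅; g ≡ 0 at y ∈ {0}; common: ∅.
  x = 5: f ≡ 0 at y ∈ {6}; g ≡ 0 at y ∈ {3}; common: ∅.
  x = 6: f ≡ 0 at y ∈ ∅; g ≡ 0 at y ∈ {3}; common: ∅.
Collecting: common zeros = ∅, so the count is 0.
Comparison with the Bézout bound: 0 ≤ 4 = deg(f)·deg(g), as expected for curves with no common component (the affine F_7-count falls short of the bound because intersections may lie at infinity, over extension fields, or carry multiplicity).


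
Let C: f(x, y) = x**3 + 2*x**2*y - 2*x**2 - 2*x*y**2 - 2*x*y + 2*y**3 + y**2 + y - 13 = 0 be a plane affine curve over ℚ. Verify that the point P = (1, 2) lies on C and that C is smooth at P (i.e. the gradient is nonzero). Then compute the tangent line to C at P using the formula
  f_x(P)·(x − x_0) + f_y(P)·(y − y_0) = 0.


Tangent line at P: -5*x + 21*y - 37 = 0.

Step 1: f(1, 2) = 0, so P lies on C.
Step 2: partial derivatives
  f_x(x, y) = 3*x**2 + 4*x*y - 4*x - 2*y**2 - 2*y, f_y(x, y) = 2*x**2 - 4*x*y - 2*x + 6*y**2 + 2*y + 1.
  f_x(P) = -5, f_y(P) = 21 (gradient nonzero, so P is smooth).
Step 3: tangent line at P: -5·(x − 1) + 21·(y − 2) = 0.
Expanding: -5*x + 21*y - 37 = 0.


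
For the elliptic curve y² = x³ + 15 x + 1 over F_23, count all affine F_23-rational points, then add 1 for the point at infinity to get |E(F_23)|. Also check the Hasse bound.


Affine points = {(0, 1), (0, 22), (2, 4), (2, 19), (3, 2), (3, 21), (6, 10), (6, 13), (7, 9), (7, 14), (8, 9), (8, 14), (10, 1), (10, 22), (11, 5), (11, 18), (12, 0), (13, 1), (13, 22), (15, 6), (15, 17), (16, 6), (16, 17), (18, 10), (18, 13), (21, 3), (21, 20), (22, 10), (22, 13)}; affine count = 29; |E(F_23)| = 30.

Discriminant check: Δ ∝ 4a³ + 27b² = 4·15³ + 27·1² = 4·3375 + 27·1 ≡ 3 (mod 23). Nonzero ⇒ E is nonsingular.
For each x ∈ F_23, compute rhs = x³ + 15·x + 1 mod 23, then count y ∈ F_23 with y² ≡ rhs.
  x = 0: rhs = 1, matching y values: 1, 22 (2 points).
  x = 1: rhs = 17, matching y values: none (0 points).
  x = 2: rhs = 16, matching y values: 4, 19 (2 points).
  x = 3: rhs = 4, matching y values: 2, 21 (2 points).
  x = 4: rhs = 10, matching y values: none (0 points).
  x = 5: rhs = 17, matching y values: none (0 points).
  x = 6: rhs = 8, matching y values: 10, 13 (2 points).
  x = 7: rhs = 12, matching y values: 9, 14 (2 points).
  x = 8: rhs = 12, matching y values: 9, 14 (2 points).
  x = 9: rhs = 14, matching y values: none (0 points).
  x = 10: rhs = 1, matching y values: 1, 22 (2 points).
  x = 11: rhs = 2, matching y values: 5, 18 (2 points).
  x = 12: rhs = 0, matching y values: 0 (1 points).
  x = 13: rhs = 1, matching y values: 1, 22 (2 points).
  x = 14: rhs = 11, matching y values: none (0 points).
  x = 15: rhs = 13, matching y values: 6, 17 (2 points).
  x = 16: rhs = 13, matching y values: 6, 17 (2 points).
  x = 17: rhs = 17, matching y values: none (0 points).
  x = 18: rhs = 8, matching y values: 10, 13 (2 points).
  x = 19: rhs = 15, matching y values: none (0 points).
  x = 20: rhs = 21, matching y values: none (0 points).
  x = 21: rhs = 9, matching y values: 3, 20 (2 points).
  x = 22: rhs = 8, matching y values: 10, 13 (2 points).
Total affine count: 29.
Full point count |E(F_23)| = 29 + 1 = 30.
Hasse bound: |30 − (23+1)| = |6| = 6 ≤ 2√23 ≈ 9.5917 ✓.


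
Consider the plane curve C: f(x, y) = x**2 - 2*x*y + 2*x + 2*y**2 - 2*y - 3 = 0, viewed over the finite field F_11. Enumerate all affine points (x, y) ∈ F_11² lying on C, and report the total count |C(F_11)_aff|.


Affine F_11-points: {(1, 0), (1, 2), (3, 5), (3, 10), (4, 6), (4, 10), (5, 1), (5, 5), (6, 1), (6, 6), (8, 0), (8, 9)}; count = 12.

For each of the 121 pairs (x, y) ∈ F_11², evaluate f(x, y) mod 11. Record the zeros.
  x = 0: [0↦8, 1↦8, 2↦1, 3↦9, 4↦10, 5↦4, 6↦2, 7↦4, 8↦10, 9↦9, 10↦1]  zeros at y ∈ ∅
  x = 1: [0↦0, 1↦9, 2↦0, 3↦6, 4↦5, 5↦8, 6↦4, 7↦4, 8↦8, 9↦5, 10↦6]  zeros at y ∈ {0, 2}
  x = 2: [0↦5, 1↦1, 2↦1, 3↦5, 4↦2, 5↦3, 6↦8, 7↦6, 8↦8, 9↦3, 10↦2]  zeros at y ∈ ∅
  x = 3: [0↦1, 1↦6, 2↦4, 3↦6, 4↦1, 5↦0, 6↦3, 7↦10, 8↦10, 9↦3, 10↦0]  zeros at y ∈ {5, 10}
  x = 4: [0↦10, 1↦2, 2↦9, 3↦9, 4↦2, 5↦10, 6↦0, 7↦5, 8↦3, 9↦5, 10↦0]  zeros at y ∈ {6, 10}
  x = 5: [0↦10, 1↦0, 2↦5, 3↦3, 4↦5, 5↦0, 6↦10, 7↦2, 8↦9, 9↦9, 10↦2]  zeros at y ∈ {1, 5}
  x = 6: [0↦1, 1↦0, 2↦3, 3↦10, 4↦10, 5↦3, 6↦0, 7↦1, 8↦6, 9↦4, 10↦6]  zeros at y ∈ {1, 6}
  x = 7: [0↦5, 1↦2, 2↦3, 3↦8, 4↦6, 5↦8, 6↦3, 7↦2, 8↦5, 9↦1, 10↦1]  zeros at y ∈ ∅
  x = 8: [0↦0, 1↦6, 2↦5, 3↦8, 4↦4, 5↦4, 6↦8, 7↦5, 8↦6, 9↦0, 10↦9]  zeros at y ∈ {0, 9}
  x = 9: [0↦8, 1↦1, 2↦9, 3↦10, 4↦4, 5↦2, 6↦4, 7↦10, 8↦9, 9↦1, 10↦8]  zeros at y ∈ ∅
  x = 10: [0↦7, 1↦9, 2↦4, 3↦3, 4↦6, 5↦2, 6↦2, 7↦6, 8↦3, 9↦4, 10↦9]  zeros at y ∈ ∅
Collecting zeros: affine points = {(1, 0), (1, 2), (3, 5), (3, 10), (4, 6), (4, 10), (5, 1), (5, 5), (6, 1), (6, 6), (8, 0), (8, 9)}.
Total count |C(F_11)_aff| = 12.


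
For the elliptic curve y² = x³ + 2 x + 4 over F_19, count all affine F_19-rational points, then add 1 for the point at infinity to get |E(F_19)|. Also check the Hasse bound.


Affine points = {(0, 2), (0, 17), (1, 8), (1, 11), (2, 4), (2, 15), (4, 0), (5, 5), (5, 14), (6, 2), (6, 17), (7, 0), (8, 0), (10, 6), (10, 13), (13, 2), (13, 17), (16, 3), (16, 16), (17, 7), (17, 12), (18, 1), (18, 18)}; affine count = 23; |E(F_19)| = 24.

Discriminant check: Δ ∝ 4a³ + 27b² = 4·2³ + 27·4² = 4·8 + 27·16 ≡ 8 (mod 19). Nonzero ⇒ E is nonsingular.
For each x ∈ F_19, compute rhs = x³ + 2·x + 4 mod 19, then count y ∈ F_19 with y² ≡ rhs.
  x = 0: rhs = 4, matching y values: 2, 17 (2 points).
  x = 1: rhs = 7, matching y values: 8, 11 (2 points).
  x = 2: rhs = 16, matching y values: 4, 15 (2 points).
  x = 3: rhs = 18, matching y values: none (0 points).
  x = 4: rhs = 0, matching y values: 0 (1 points).
  x = 5: rhs = 6, matching y values: 5, 14 (2 points).
  x = 6: rhs = 4, matching y values: 2, 17 (2 points).
  x = 7: rhs = 0, matching y values: 0 (1 points).
  x = 8: rhs = 0, matching y values: 0 (1 points).
  x = 9: rhs = 10, matching y values: none (0 points).
  x = 10: rhs = 17, matching y values: 6, 13 (2 points).
  x = 11: rhs = 8, matching y values: none (0 points).
  x = 12: rhs = 8, matching y values: none (0 points).
  x = 13: rhs = 4, matching y values: 2, 17 (2 points).
  x = 14: rhs = 2, matching y values: none (0 points).
  x = 15: rhs = 8, matching y values: none (0 points).
  x = 16: rhs = 9, matching y values: 3, 16 (2 points).
  x = 17: rhs = 11, matching y values: 7, 12 (2 points).
  x = 18: rhs = 1, matching y values: 1, 18 (2 points).
Total affine count: 23.
Full point count |E(F_19)| = 23 + 1 = 24.
Hasse bound: |24 − (19+1)| = |4| = 4 ≤ 2√19 ≈ 8.7178 ✓.


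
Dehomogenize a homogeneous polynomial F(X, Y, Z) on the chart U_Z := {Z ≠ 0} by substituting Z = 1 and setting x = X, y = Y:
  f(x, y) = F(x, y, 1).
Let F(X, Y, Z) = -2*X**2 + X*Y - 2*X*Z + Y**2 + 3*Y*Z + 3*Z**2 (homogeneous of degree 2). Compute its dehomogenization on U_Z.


f(x, y) = -2*x**2 + x*y - 2*x + y**2 + 3*y + 3

On U_Z we set Z = 1. Each monomial c·X^i·Y^j·Z^k in F becomes c·x^i·y^j·1^k = c·x^i·y^j.
Substituting Z = 1: F(X, Y, 1) = -2*x**2 + x*y - 2*x + y**2 + 3*y + 3.
Note: deg(f) ≤ deg(F) = 2; strict inequality happens when F is divisible by Z (lost terms).


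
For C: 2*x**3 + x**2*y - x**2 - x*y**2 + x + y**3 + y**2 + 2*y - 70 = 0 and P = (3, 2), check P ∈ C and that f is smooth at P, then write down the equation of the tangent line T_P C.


Tangent line at P: 57*x + 15*y - 201 = 0.

Step 1: f(3, 2) = 0, so P lies on C.
Step 2: partial derivatives
  f_x(x, y) = 6*x**2 + 2*x*y - 2*x - y**2 + 1, f_y(x, y) = x**2 - 2*x*y + 3*y**2 + 2*y + 2.
  f_x(P) = 57, f_y(P) = 15 (gradient nonzero, so P is smooth).
Step 3: tangent line at P: 57·(x − 3) + 15·(y − 2) = 0.
Expanding: 57*x + 15*y - 201 = 0.


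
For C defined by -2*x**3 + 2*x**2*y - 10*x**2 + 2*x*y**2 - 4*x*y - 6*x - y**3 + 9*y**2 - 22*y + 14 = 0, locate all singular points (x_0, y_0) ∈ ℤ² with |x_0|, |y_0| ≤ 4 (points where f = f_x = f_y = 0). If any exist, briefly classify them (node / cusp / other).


Singular points: {(-1, 2)}; classification: cusp.

Compute partial derivatives:
  f_x = -6*x**2 + 4*x*y - 20*x + 2*y**2 - 4*y - 6.
  f_y = 2*x**2 + 4*x*y - 4*x - 3*y**2 + 18*y - 22.
Scan x_0 ∈ {−4, ..., 4}. For each x_0, f_y(x_0, y) is a polynomial in y; find its integer roots y ∈ {−4, ..., 4}, then test f_x and f at those candidates.
  x = -4: f_y(-4, y) = -3*y**2 + 2*y + 26; no integer root y with |y| ≤ 4.
  x = -3: f_y(-3, y) = -3*y**2 + 6*y + 8; no integer root y with |y| ≤ 4.
  x = -2: f_y(-2, y) = -3*y**2 + 10*y - 6; no integer root y with |y| ≤ 4.
  x = -1: f_y(-1, y) = -3*y**2 + 14*y - 16; vanishes at y ∈ {2}. (-1, 2): f_x = 0, f = 0 — SINGULAR.
  x = 0: f_y(0, y) = -3*y**2 + 18*y - 22; no integer root y with |y| ≤ 4.
  x = 1: f_y(1, y) = -3*y**2 + 22*y - 24; no integer root y with |y| ≤ 4.
  x = 2: f_y(2, y) = -3*y**2 + 26*y - 22; no integer root y with |y| ≤ 4.
  x = 3: f_y(3, y) = -3*y**2 + 30*y - 16; no integer root y with |y| ≤ 4.
  x = 4: f_y(4, y) = -3*y**2 + 34*y - 6; no integer root y with |y| ≤ 4.
Only singular point on the grid: (-1, 2).
Classify: substitute x = -1 + u, y = 2 + v and expand: f = -2*u**3 + 2*u**2*v + 2*u*v**2 - v**3 + v**2.
No constant or linear terms (consistent with a singular point). Quadratic part: v**2. Cubic part: -2*u**3 + 2*u**2*v + 2*u*v**2 - v**3.
The quadratic part v**2 is a perfect square, so there is a single (double) tangent line v = 0, i.e. y = 2. Restricting the cubic part to that line (v = 0) leaves -2*u**3 ≠ 0, so f is not divisible by v and the branch is v² ≈ 2*u**3 to lowest order — this is a cusp.
Classification: cusp.


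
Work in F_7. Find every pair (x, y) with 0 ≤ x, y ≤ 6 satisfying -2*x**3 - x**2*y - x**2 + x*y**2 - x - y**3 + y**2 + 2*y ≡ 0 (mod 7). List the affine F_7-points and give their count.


Affine F_7-points: {(0, 0), (0, 2), (0, 6), (2, 3), (3, 1), (3, 5), (5, 0), (5, 3)}; count = 8.

For each of the 49 pairs (x, y) ∈ F_7², evaluate f(x, y) mod 7. Record the zeros.
  x = 0: [0↦0, 1↦2, 2↦0, 3↦2, 4↦2, 5↦1, 6↦0]  zeros at y ∈ {0, 2, 6}
  x = 1: [0↦3, 1↦5, 2↦5, 3↦4, 4↦3, 5↦3, 6↦5]  zeros at y ∈ ∅
  x = 2: [0↦6, 1↦6, 2↦6, 3↦0, 4↦3, 5↦2, 6↦5]  zeros at y ∈ {3}
  x = 3: [0↦4, 1↦0, 2↦5, 3↦6, 4↦4, 5↦0, 6↦2]  zeros at y ∈ {1, 5}
  x = 4: [0↦6, 1↦3, 2↦4, 3↦3, 4↦1, 5↦6, 6↦5]  zeros at y ∈ ∅
  x = 5: [0↦0, 1↦3, 2↦5, 3↦0, 4↦3, 5↦1, 6↦2]  zeros at y ∈ {0, 3}
  x = 6: [0↦2, 1↦2, 2↦3, 3↦6, 4↦5, 5↦1, 6↦2]  zeros at y ∈ ∅
Collecting zeros: affine points = {(0, 0), (0, 2), (0, 6), (2, 3), (3, 1), (3, 5), (5, 0), (5, 3)}.
Total count |C(F_7)_aff| = 8.


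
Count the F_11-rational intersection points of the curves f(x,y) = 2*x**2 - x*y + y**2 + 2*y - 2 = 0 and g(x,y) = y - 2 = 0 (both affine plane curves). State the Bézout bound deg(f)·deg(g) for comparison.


Common zeros: {(6, 2)}; count = 1; Bézout bound = 2.

deg(f) = 2, deg(g) = 1, so Bézout bound = 2.
Scan x ∈ F_11. For each x, list the y ∈ F_11 with f(x, y) ≡ 0 and those with g(x, y) ≡ 0 (mod 11); the common zeros in that column are the intersection.
  x = 0: f ≡ 0 at y ∈ {4, 5}; g ≡ 0 at y ∈ {2}; common: ∅.
  x = 1: f ≡ 0 at y ∈ {0, 10}; g ≡ 0 at y ∈ {2}; common: ∅.
  x = 2: f ≡ 0 at y ∈ {4, 7}; g ≡ 0 at y ∈ {2}; common: ∅.
  x = 3: f ≡ 0 at y ∈ {3, 9}; g ≡ 0 at y ∈ {2}; common: ∅.
  x = 4: f ≡ 0 at y ∈ {3, 10}; g ≡ 0 at y ∈ {2}; common: ∅.
  x = 5: f ≡ 0 at y ∈ {6, 8}; g ≡ 0 at y ∈ {2}; common: ∅.
  x = 6: f ≡ 0 at y ∈ {2}; g ≡ 0 at y ∈ {2}; common: {2}.
  x = 7: f ≡ 0 at y ∈ {7, 9}; g ≡ 0 at y ∈ {2}; common: ∅.
  x = 8: f ≡ 0 at y ∈ {1, 5}; g ≡ 0 at y ∈ {2}; common: ∅.
  x = 9: f ≡ 0 at y ∈ {1, 6}; g ≡ 0 at y ∈ {2}; common: ∅.
  x = 10: f ≡ 0 at y ∈ {0, 8}; g ≡ 0 at y ∈ {2}; common: ∅.
Collecting: common zeros = {(6, 2)}, so the count is 1.
Comparison with the Bézout bound: 1 ≤ 2 = deg(f)·deg(g), as expected for curves with no common component (the affine F_11-count falls short of the bound because intersections may lie at infinity, over extension fields, or carry multiplicity).


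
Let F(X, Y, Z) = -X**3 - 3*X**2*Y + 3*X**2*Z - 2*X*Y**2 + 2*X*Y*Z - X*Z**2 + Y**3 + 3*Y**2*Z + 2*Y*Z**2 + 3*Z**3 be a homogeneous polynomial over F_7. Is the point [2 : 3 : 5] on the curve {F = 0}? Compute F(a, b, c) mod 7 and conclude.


F(2,3,5) ≡ 5 (mod 7); P is NOT on the curve.

Evaluate F(2, 3, 5) term-by-term (mod 7).
  -X**3 ↦ -1·8·1·1 = -8
  -3*X**2*Y ↦ -3·4·3·1 = -36
  3*X**2*Z ↦ 3·4·1·5 = 60
  -2*X*Y**2 ↦ -2·2·9·1 = -36
  2*X*Y*Z ↦ 2·2·3·5 = 60
  -X*Z**2 ↦ -1·2·1·25 = -50
  Y**3 ↦ 1·1·27·1 = 27
  3*Y**2*Z ↦ 3·1·9·5 = 135
  2*Y*Z**2 ↦ 2·1·3·25 = 150
  3*Z**3 ↦ 3·1·1·125 = 375
Sum: F(2, 3, 5) = (-8) + (-36) + (60) + (-36) + (60) + (-50) + (27) + (135) + (150) + (375) = 677.
Reducing mod 7: 677 ≡ 5 (mod 7).
Since F(a, b, c) ≡ 5 ≠ 0 (mod 7), P does NOT lie on the curve.


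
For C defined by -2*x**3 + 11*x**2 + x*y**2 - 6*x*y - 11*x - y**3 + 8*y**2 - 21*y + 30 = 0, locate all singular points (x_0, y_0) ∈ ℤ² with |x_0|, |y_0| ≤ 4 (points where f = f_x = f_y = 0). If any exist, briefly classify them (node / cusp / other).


Singular points: {(2, 3)}; classification: node.

Compute partial derivatives:
  f_x = -6*x**2 + 22*x + y**2 - 6*y - 11.
  f_y = 2*x*y - 6*x - 3*y**2 + 16*y - 21.
Scan x_0 ∈ {−4, ..., 4}. For each x_0, f_y(x_0, y) is a polynomial in y; find its integer roots y ∈ {−4, ..., 4}, then test f_x and f at those candidates.
  x = -4: f_y(-4, y) = -3*y**2 + 8*y + 3; vanishes at y ∈ {3}. (-4, 3): f_x = -204 ≠ 0.
  x = -3: f_y(-3, y) = -3*y**2 + 10*y - 3; vanishes at y ∈ {3}. (-3, 3): f_x = -140 ≠ 0.
  x = -2: f_y(-2, y) = -3*y**2 + 12*y - 9; vanishes at y ∈ {1, 3}. (-2, 1): f_x = -84 ≠ 0; (-2, 3): f_x = -88 ≠ 0.
  x = -1: f_y(-1, y) = -3*y**2 + 14*y - 15; vanishes at y ∈ {3}. (-1, 3): f_x = -48 ≠ 0.
  x = 0: f_y(0, y) = -3*y**2 + 16*y - 21; vanishes at y ∈ {3}. (0, 3): f_x = -20 ≠ 0.
  x = 1: f_y(1, y) = -3*y**2 + 18*y - 27; vanishes at y ∈ {3}. (1, 3): f_x = -4 ≠ 0.
  x = 2: f_y(2, y) = -3*y**2 + 20*y - 33; vanishes at y ∈ {3}. (2, 3): f_x = 0, f = 0 — SINGULAR.
  x = 3: f_y(3, y) = -3*y**2 + 22*y - 39; vanishes at y ∈ {3}. (3, 3): f_x = -8 ≠ 0.
  x = 4: f_y(4, y) = -3*y**2 + 24*y - 45; vanishes at y ∈ {3}. (4, 3): f_x = -28 ≠ 0.
Only singular point on the grid: (2, 3).
Classify: substitute x = 2 + u, y = 3 + v and expand: f = -2*u**3 - u**2 + u*v**2 - v**3 + v**2.
No constant or linear terms (consistent with a singular point). Quadratic part: -u**2 + v**2. Cubic part: -2*u**3 + u*v**2 - v**3.
The quadratic part v**2 - u**2 = (v − u)(v + u) splits into two distinct linear factors, so there are two distinct tangent lines y − 3 = ±(x − 2) — this is a node (ordinary double point).
Classification: node.


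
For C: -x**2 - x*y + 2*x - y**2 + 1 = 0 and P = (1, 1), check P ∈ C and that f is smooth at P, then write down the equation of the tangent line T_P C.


Tangent line at P: -x - 3*y + 4 = 0.

Step 1: f(1, 1) = 0, so P lies on C.
Step 2: partial derivatives
  f_x(x, y) = -2*x - y + 2, f_y(x, y) = -x - 2*y.
  f_x(P) = -1, f_y(P) = -3 (gradient nonzero, so P is smooth).
Step 3: tangent line at P: -1·(x − 1) + -3·(y − 1) = 0.
Expanding: -x - 3*y + 4 = 0.


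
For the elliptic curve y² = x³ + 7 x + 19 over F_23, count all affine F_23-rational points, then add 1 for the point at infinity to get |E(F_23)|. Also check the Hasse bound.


Affine points = {(1, 2), (1, 21), (2, 8), (2, 15), (5, 8), (5, 15), (6, 1), (6, 22), (8, 9), (8, 14), (9, 11), (9, 12), (10, 10), (10, 13), (11, 1), (11, 22), (14, 3), (14, 20), (15, 7), (15, 16), (16, 8), (16, 15)}; affine count = 22; |E(F_23)| = 23.

Discriminant check: Δ ∝ 4a³ + 27b² = 4·7³ + 27·19² = 4·343 + 27·361 ≡ 10 (mod 23). Nonzero ⇒ E is nonsingular.
For each x ∈ F_23, compute rhs = x³ + 7·x + 19 mod 23, then count y ∈ F_23 with y² ≡ rhs.
  x = 0: rhs = 19, matching y values: none (0 points).
  x = 1: rhs = 4, matching y values: 2, 21 (2 points).
  x = 2: rhs = 18, matching y values: 8, 15 (2 points).
  x = 3: rhs = 21, matching y values: none (0 points).
  x = 4: rhs = 19, matching y values: none (0 points).
  x = 5: rhs = 18, matching y values: 8, 15 (2 points).
  x = 6: rhs = 1, matching y values: 1, 22 (2 points).
  x = 7: rhs = 20, matching y values: none (0 points).
  x = 8: rhs = 12, matching y values: 9, 14 (2 points).
  x = 9: rhs = 6, matching y values: 11, 12 (2 points).
  x = 10: rhs = 8, matching y values: 10, 13 (2 points).
  x = 11: rhs = 1, matching y values: 1, 22 (2 points).
  x = 12: rhs = 14, matching y values: none (0 points).
  x = 13: rhs = 7, matching y values: none (0 points).
  x = 14: rhs = 9, matching y values: 3, 20 (2 points).
  x = 15: rhs = 3, matching y values: 7, 16 (2 points).
  x = 16: rhs = 18, matching y values: 8, 15 (2 points).
  x = 17: rhs = 14, matching y values: none (0 points).
  x = 18: rhs = 20, matching y values: none (0 points).
  x = 19: rhs = 19, matching y values: none (0 points).
  x = 20: rhs = 17, matching y values: none (0 points).
  x = 21: rhs = 20, matching y values: none (0 points).
  x = 22: rhs = 11, matching y values: none (0 points).
Total affine count: 22.
Full point count |E(F_23)| = 22 + 1 = 23.
Hasse bound: |23 − (23+1)| = |-1| = 1 ≤ 2√23 ≈ 9.5917 ✓.


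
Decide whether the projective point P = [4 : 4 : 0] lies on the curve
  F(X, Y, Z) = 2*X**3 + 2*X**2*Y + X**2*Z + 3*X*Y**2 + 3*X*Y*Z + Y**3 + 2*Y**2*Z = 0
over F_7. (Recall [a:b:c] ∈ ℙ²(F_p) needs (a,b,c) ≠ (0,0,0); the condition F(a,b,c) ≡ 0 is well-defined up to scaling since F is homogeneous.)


F(4,4,0) ≡ 1 (mod 7); P is NOT on the curve.

Evaluate F(4, 4, 0) term-by-term (mod 7).
  2*X**3 ↦ 2·64·1·1 = 128
  2*X**2*Y ↦ 2·16·4·1 = 128
  X**2*Z ↦ 1·16·1·0 = 0
  3*X*Y**2 ↦ 3·4·16·1 = 192
  3*X*Y*Z ↦ 3·4·4·0 = 0
  Y**3 ↦ 1·1·64·1 = 64
  2*Y**2*Z ↦ 2·1·16·0 = 0
Sum: F(4, 4, 0) = (128) + (128) + (0) + (192) + (0) + (64) + (0) = 512.
Reducing mod 7: 512 ≡ 1 (mod 7).
Since F(a, b, c) ≡ 1 ≠ 0 (mod 7), P does NOT lie on the curve.


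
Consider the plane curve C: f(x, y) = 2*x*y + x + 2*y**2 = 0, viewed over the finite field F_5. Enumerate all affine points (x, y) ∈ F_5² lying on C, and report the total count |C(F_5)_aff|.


Affine F_5-points: {(0, 0), (1, 1), (1, 3), (2, 4)}; count = 4.

For each of the 25 pairs (x, y) ∈ F_5², evaluate f(x, y) mod 5. Record the zeros.
  x = 0: [0↦0, 1↦2, 2↦3, 3↦3, 4↦2]  zeros at y ∈ {0}
  x = 1: [0↦1, 1↦0, 2↦3, 3↦0, 4↦1]  zeros at y ∈ {1, 3}
  x = 2: [0↦2, 1↦3, 2↦3, 3↦2, 4↦0]  zeros at y ∈ {4}
  x = 3: [0↦3, 1↦1, 2↦3, 3↦4, 4↦4]  zeros at y ∈ ∅
  x = 4: [0↦4, 1↦4, 2↦3, 3↦1, 4↦3]  zeros at y ∈ ∅
Collecting zeros: affine points = {(0, 0), (1, 1), (1, 3), (2, 4)}.
Total count |C(F_5)_aff| = 4.


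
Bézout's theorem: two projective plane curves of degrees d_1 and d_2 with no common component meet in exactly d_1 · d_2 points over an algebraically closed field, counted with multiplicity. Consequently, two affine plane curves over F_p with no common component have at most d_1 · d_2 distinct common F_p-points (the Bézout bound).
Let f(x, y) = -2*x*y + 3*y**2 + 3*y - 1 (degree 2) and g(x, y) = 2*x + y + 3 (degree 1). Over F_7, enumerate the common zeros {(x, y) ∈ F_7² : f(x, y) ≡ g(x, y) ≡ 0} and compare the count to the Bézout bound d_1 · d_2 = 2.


Common zeros: ∅; count = 0; Bézout bound = 2.

deg(f) = 2, deg(g) = 1, so Bézout bound = 2.
Scan x ∈ F_7. For each x, list the y ∈ F_7 with f(x, y) ≡ 0 and those with g(x, y) ≡ 0 (mod 7); the common zeros in that column are the intersection.
  x = 0: f ≡ 0 at y ∈ {3}; g ≡ 0 at y ∈ {4}; common: ∅.
  x = 1: f ≡ 0 at y ∈ ∅; g ≡ 0 at y ∈ {2}; common: ∅.
  x = 2: f ≡ 0 at y ∈ ∅; g ≡ 0 at y ∈ {0}; common: ∅.
  x = 3: f ≡ 0 at y ∈ {4}; g ≡ 0 at y ∈ {5}; common: ∅.
  x = 4: f ≡ 0 at y ∈ {5, 6}; g ≡ 0 at y ∈ {3}; common: ∅.
  x = 5: f ≡ 0 at y ∈ ∅; g ≡ 0 at y ∈ {1}; common: ∅.
  x = 6: f ≡ 0 at y ∈ {1, 2}; g ≡ 0 at y ∈ {6}; common: ∅.
Collecting: common zeros = ∅, so the count is 0.
Comparison with the Bézout bound: 0 ≤ 2 = deg(f)·deg(g), as expected for curves with no common component (the affine F_7-count falls short of the bound because intersections may lie at infinity, over extension fields, or carry multiplicity).
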